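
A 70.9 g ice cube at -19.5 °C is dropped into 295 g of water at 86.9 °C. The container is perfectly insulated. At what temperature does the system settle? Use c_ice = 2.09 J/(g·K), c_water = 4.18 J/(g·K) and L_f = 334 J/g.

T_f ≈ 52.7 °C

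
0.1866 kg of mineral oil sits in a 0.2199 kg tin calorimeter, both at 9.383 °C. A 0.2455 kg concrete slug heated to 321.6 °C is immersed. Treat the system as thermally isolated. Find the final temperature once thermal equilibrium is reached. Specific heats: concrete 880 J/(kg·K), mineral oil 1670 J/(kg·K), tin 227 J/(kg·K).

T_f ≈ 126.2 °C

Taking heat into each body as positive, Σ m c ΔT = 0:
0.2455*880*(T − 321.6) + 0.1866*1670*(T − 9.383) + 0.2199*227*(T − 9.383) = 0
216.04(T − 321.6) + 311.62(T − 9.383) + 49.92(T − 9.383) = 0
(216.04 + 311.62 + 49.92) T = 216.04*321.6 + 311.62*9.383 + 49.92*9.383
T = 72871/577.58 ≈ 126.17 °C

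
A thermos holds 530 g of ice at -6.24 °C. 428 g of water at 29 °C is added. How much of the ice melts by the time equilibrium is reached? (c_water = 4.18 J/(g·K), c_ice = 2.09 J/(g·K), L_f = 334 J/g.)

Heat available from the water dropping to 0 °C: 428·4.18·29 = 51882 J.
Of that, 530·2.09·6.24 = 6912 J goes to bring the ice to 0 °C, leaving 44970 J.
Melting all 530 g of ice would need 530·334 = 177020 J.
That's not enough to melt it all — equilibrium is at 0 °C with ice remaining.
Mass melted = 44970/334 ≈ 134.6 g.

m_melted ≈ 135 g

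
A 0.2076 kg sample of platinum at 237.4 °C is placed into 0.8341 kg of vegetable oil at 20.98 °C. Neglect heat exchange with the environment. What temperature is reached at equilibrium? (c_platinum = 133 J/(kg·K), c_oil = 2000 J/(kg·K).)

T_f ≈ 24.5 °C

T_f is the heat-capacity-weighted average of the initial temperatures:
T_f = (27.61*237.4 + 1668.2*20.98) / (27.61 + 1668.2)
    = 41554 / 1695.8 ≈ 24.50 °C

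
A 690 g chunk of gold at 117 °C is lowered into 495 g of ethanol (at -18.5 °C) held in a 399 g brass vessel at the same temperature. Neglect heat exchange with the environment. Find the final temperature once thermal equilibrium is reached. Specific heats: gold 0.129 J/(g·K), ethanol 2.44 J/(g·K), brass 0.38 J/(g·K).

Conservation of energy gives ΣQ = 0:
690*0.129*(T − 117) + 495*2.44*(T − (-18.5)) + 399*0.38*(T − (-18.5)) = 0
1448.4 T = -14735
T = -14735 / 1448.4 = -10.2 °C

T_f ≈ -10.2 °C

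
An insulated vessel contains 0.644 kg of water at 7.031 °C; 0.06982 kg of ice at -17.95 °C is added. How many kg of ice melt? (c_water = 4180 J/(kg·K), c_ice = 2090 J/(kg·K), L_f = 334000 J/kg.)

m_melted ≈ 0.0488 kg

Water can give up m c ΔT = 0.644·4180·7.031 = 18927 J before reaching 0 °C.
Of that, 0.06982·2090·17.95 = 2619.3 J goes to bring the ice to 0 °C, leaving 16308 J.
Fully melting the ice requires m_ice L_f = 0.06982·334000 = 23320 J.
16308 J < 23320 J, so only part of the ice melts and the system sits at 0 °C.
Mass melted = 16308/334000 ≈ 0.04883 kg.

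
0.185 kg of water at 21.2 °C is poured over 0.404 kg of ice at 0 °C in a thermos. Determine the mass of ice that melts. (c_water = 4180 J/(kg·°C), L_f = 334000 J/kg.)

Water can give up m c ΔT = 0.185×4180×21.2 = 16394 J before reaching 0 °C.
Melting all 0.404 kg of ice would need 0.404×334000 = 134936 J.
That's not enough to melt it all — equilibrium is at 0 °C with ice remaining.
Mass melted = 16394/334000 ≈ 0.04908 kg.

m_melted ≈ 0.0491 kg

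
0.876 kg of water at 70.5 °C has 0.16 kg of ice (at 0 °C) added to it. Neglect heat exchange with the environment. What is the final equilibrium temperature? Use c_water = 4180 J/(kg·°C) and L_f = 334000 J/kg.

T_f ≈ 47.3 °C

Heat gained plus heat lost sum to zero:
latent heat to melt: 0.16·334000 = 53440; meltwater 0→T: 0.16·4180·T = 668.8 T; water cools: 0.876·4180·(T − 70.5) = 3661.7(T − 70.5)
4330.5 T = 258148 − 53440 = 204708
T ≈ 47.27 °C. Since T > 0 °C, the all-ice-melts assumption holds.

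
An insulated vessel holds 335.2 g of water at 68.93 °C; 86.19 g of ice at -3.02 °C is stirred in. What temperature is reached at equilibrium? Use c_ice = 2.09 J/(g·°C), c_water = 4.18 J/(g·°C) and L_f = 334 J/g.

T_f ≈ 38.2 °C

Setting the total heat transfer to zero:
ice -3.02→0 °C: 86.19×2.09×3.02 = 544.01
  latent heat to melt: 86.19×334 = 28787
  warm the meltwater: 360.27 T
  water: 1401.1(T − 68.93)
1761.4 T = 96580 − 29331 = 67249
T ≈ 38.18 °C. Since T > 0 °C, the all-ice-melts assumption holds.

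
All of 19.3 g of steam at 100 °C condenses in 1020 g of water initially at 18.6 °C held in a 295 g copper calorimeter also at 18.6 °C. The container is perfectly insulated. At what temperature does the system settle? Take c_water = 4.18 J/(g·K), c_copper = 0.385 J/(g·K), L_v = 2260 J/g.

T_f ≈ 29.9 °C

Setting the total heat transfer to zero:
steam→water at 100 °C releases m L_v = 19.3×2260 = 43618; condensate cools 100→T: 19.3×4.18×(T − 100) = 80.67(T − 100); original water: 4263.6(T − 18.6); copper cup: 295×0.385×(T − 18.6) = 113.58(T − 18.6)
4457.8 T = 43618 + 8067.4 + 81415 = 133101
T ≈ 29.86 °C (< 100 °C, so full condensation is consistent).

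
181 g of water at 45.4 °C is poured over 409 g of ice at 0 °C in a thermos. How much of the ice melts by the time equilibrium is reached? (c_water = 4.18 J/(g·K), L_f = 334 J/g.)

m_melted ≈ 103 g

Water can give up m c ΔT = 181×4.18×45.4 = 34349 J before reaching 0 °C.
Fully melting the ice requires m_ice L_f = 409×334 = 136606 J.
That's not enough to melt it all — equilibrium is at 0 °C with ice remaining.
m_melt = 34349 / L_f = 102.8 g.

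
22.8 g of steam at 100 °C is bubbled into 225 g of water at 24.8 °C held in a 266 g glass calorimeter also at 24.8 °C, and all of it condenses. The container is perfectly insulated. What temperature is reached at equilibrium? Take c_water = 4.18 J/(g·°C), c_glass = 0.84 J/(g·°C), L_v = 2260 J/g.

T_f ≈ 71.4 °C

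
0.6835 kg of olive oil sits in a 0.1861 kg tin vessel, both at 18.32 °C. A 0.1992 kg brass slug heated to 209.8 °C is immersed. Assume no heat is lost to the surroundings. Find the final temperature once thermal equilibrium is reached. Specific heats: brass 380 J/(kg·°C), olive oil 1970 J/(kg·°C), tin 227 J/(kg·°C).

T_f ≈ 28.2 °C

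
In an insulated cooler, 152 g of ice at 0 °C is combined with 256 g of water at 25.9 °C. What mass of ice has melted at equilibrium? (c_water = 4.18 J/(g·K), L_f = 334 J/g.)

Cooling the water to 0 °C releases 256×4.18×25.9 = 27715 J.
To melt every bit of ice: 152×334 = 50768 J.
That's not enough to melt it all — equilibrium is at 0 °C with ice remaining.
m_melted×334 = 27715  ⇒  m_melted ≈ 82.98 g.

m_melted ≈ 83 g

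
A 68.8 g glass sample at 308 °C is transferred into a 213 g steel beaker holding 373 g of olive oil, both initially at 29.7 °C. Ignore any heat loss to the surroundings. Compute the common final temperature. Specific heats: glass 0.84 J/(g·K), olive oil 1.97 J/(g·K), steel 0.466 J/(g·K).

T_f ≈ 47.7 °C

Taking heat into each body as positive, Σ m c ΔT = 0:
68.8*0.84*(T − 308) + 373*1.97*(T − 29.7) + 213*0.466*(T − 29.7) = 0
891.86 T = 42572
T = 42572 / 891.86 = 47.7 °C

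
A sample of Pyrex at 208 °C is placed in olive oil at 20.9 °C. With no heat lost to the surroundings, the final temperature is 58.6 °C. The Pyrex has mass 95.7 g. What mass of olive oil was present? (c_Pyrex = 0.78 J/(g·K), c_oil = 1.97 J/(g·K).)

m ≈ 150 g

Heat lost by the Pyrex = heat gained by the oil:
95.7·0.78·(208 − 58.6) = m·1.97·(58.6 − 20.9)
74.27 m = 11152  ⇒  m ≈ 150.2 g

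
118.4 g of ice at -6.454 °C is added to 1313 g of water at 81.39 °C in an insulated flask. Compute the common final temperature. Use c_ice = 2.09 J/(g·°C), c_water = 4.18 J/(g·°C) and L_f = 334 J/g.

T_f ≈ 67.8 °C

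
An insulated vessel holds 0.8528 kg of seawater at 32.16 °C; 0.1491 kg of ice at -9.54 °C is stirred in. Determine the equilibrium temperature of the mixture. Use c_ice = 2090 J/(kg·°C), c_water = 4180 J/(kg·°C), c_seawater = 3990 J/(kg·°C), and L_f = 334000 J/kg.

T_f ≈ 14.1 °C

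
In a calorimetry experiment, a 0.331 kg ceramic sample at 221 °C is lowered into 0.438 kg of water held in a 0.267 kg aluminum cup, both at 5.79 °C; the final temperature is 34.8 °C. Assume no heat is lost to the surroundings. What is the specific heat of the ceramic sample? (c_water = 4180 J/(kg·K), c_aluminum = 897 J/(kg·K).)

Taking heat into each body as positive, Σ m c ΔT = 0:
0.331×c×(34.8 − 221) + 0.438×4180×(34.8 − 5.79) + 0.267×897×(34.8 − 5.79) = 0
-61.63 c = -60061
c = -60061/-61.63 ≈ 974.5 J/(kg·K)

c ≈ 974 J/(kg·K)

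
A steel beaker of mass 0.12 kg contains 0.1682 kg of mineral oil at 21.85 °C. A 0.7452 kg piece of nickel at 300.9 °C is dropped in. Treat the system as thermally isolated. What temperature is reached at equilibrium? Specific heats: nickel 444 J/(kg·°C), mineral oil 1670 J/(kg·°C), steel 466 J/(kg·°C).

Let T be the final temperature. ΣQ_i = 0:
0.7452*444*(T − 300.9) + 0.1682*1670*(T − 21.85) + 0.12*466*(T − 21.85) = 0
330.87(T − 300.9) + 280.89(T − 21.85) + 55.92(T − 21.85) = 0
(330.87 + 280.89 + 55.92) T = 330.87*300.9 + 280.89*21.85 + 55.92*21.85
T = 106918 / 667.68 = 160 °C

T_f ≈ 160.1 °C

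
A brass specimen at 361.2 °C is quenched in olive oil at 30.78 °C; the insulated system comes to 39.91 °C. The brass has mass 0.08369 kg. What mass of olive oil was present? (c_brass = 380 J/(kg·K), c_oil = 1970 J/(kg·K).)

Heat lost by the brass = heat gained by the oil:
0.08369·380·(361.2 − 39.91) = m·1970·(39.91 − 30.78)
17986 m = 10218  ⇒  m ≈ 0.5681 kg

m ≈ 0.568 kg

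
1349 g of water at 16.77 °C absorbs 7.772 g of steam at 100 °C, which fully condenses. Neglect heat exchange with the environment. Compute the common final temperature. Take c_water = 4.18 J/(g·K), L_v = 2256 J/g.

Sum of m c ΔT and latent-heat terms is zero:
steam→water at 100 °C releases m L_v = 7.772·2256 = 17534; condensate cools 100→T: 7.772·4.18·(T − 100) = 32.49(T − 100); original water: 5638.8(T − 16.77)
5671.3 T = 17534 + 3248.7 + 94563 = 115345
T ≈ 20.34 °C — below 100 °C, confirming all the steam condensed.

T_f ≈ 20.3 °C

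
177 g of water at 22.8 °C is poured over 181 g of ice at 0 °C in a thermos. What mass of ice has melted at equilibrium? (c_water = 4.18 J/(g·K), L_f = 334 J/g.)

m_melted ≈ 50.5 g

Water can give up m c ΔT = 177×4.18×22.8 = 16869 J before reaching 0 °C.
Melting all 181 g of ice would need 181×334 = 60454 J.
16869 J < 60454 J, so only part of the ice melts and the system sits at 0 °C.
m_melted×334 = 16869  ⇒  m_melted ≈ 50.51 g.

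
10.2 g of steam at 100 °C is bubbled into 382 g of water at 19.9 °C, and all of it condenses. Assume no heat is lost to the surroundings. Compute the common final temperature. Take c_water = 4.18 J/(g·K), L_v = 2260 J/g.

T_f ≈ 36.0 °C

Sum of m c ΔT and latent-heat terms is zero:
condense steam: −10.2×2260 = −23052
  condensed water 100 °C→T: 42.64(T − 100)
  original water: 1596.8(T − 19.9)
1639.4 T = 23052 + 4263.6 + 31776 = 59091
T ≈ 36.04 °C (< 100 °C, so full condensation is consistent).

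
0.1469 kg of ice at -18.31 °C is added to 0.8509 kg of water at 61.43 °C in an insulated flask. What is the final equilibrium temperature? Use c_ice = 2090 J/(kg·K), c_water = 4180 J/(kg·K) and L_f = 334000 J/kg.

Energy conservation, ΣQ = 0:
warm ice to 0 °C: 0.1469×2090×(0 − (-18.31)) = 5621.6
  melt ice: 0.1469×334000 = 49065
  warm the meltwater: 614.04 T
  water cools: 0.8509×4180×(T − 61.43) = 3556.8(T − 61.43)
4170.8 T = 218492 − 54686 = 163806
T ≈ 39.27 °C — above 0 °C, consistent with complete melting.

T_f ≈ 39.3 °C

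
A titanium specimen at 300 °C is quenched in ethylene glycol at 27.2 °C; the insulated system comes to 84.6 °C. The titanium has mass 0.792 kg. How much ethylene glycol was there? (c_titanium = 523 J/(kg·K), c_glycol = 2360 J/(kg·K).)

Net heat exchanged in the isolated system is zero:
0.792·523·(84.6 − 300) + m·2360·(84.6 − 27.2) = 0
135464 m = 89222
m = 89222/135464 ≈ 0.6586 kg

m ≈ 0.659 kg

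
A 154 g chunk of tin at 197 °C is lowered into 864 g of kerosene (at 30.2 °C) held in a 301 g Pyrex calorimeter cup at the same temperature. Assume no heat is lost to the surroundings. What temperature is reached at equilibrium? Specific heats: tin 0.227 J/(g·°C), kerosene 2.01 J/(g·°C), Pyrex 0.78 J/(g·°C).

T_f ≈ 33.1 °C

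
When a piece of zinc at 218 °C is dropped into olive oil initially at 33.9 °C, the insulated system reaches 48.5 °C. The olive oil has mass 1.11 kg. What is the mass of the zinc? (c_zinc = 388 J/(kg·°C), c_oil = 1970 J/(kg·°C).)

Net heat exchanged in the isolated system is zero:
m·388·(48.5 − 218) + 1.11·1970·(48.5 − 33.9) = 0
-65766 m = -31926
m = -31926/-65766 ≈ 0.4854 kg

m ≈ 0.485 kg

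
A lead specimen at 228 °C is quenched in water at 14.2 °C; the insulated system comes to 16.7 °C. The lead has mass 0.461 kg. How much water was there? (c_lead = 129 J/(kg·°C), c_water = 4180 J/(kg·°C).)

m ≈ 1.2 kg

Taking heat into each body as positive, Σ m c ΔT = 0:
0.461×129×(16.7 − 228) + m×4180×(16.7 − 14.2) = 0
10450 m = 12566
m = 12566/10450 ≈ 1.202 kg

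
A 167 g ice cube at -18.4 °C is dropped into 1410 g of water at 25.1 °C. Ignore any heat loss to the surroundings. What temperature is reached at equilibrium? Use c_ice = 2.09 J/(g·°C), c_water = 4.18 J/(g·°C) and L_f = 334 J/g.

Setting the total heat transfer to zero:
warm ice to 0 °C: 167×2.09×(0 − (-18.4)) = 6422.2; melt ice: 167×334 = 55778; meltwater 0→T: 167×4.18×T = 698.06 T; water cools: 1410×4.18×(T − 25.1) = 5893.8(T − 25.1)
6591.9 T = 147934 − 62200 = 85734
T ≈ 13.01 °C — above 0 °C, consistent with complete melting.

T_f ≈ 13.0 °C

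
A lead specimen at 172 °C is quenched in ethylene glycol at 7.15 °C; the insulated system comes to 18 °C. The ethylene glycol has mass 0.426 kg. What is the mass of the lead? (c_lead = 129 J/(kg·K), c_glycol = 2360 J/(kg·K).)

m ≈ 0.549 kg

|Q_lead| = |Q_glycol|:
m·129·(172 − 18) = 0.426·2360·(18 − 7.15)
19866 m = 10908  ⇒  m ≈ 0.5491 kg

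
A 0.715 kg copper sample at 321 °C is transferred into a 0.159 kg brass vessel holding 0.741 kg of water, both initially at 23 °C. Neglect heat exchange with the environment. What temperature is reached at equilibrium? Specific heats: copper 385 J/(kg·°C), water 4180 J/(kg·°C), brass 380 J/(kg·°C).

T_f ≈ 46.9 °C

Conservation of energy gives ΣQ = 0:
0.715*385*(T − 321) + 0.741*4180*(T − 23) + 0.159*380*(T − 23) = 0
(275.27 + 3097.4 + 60.42) T = 275.27*321 + 3097.4*23 + 60.42*23
T = 160993/3433.1 ≈ 46.89 °C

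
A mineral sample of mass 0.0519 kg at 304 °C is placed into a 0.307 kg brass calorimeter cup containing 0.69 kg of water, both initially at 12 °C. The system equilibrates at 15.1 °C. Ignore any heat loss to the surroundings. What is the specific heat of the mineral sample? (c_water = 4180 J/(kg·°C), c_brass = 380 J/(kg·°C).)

Net heat exchanged in the isolated system is zero:
0.0519×c×(15.1 − 304) + 0.69×4180×(15.1 − 12) + 0.307×380×(15.1 − 12) = 0
-14.99 c = -9302.7
c = -9302.7/-14.99 ≈ 620.4 J/(kg·°C)

c ≈ 620 J/(kg·°C)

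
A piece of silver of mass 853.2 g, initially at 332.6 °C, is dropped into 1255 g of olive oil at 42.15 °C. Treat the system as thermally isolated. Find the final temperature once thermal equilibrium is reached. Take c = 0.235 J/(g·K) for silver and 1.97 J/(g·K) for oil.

Taking heat into each body as positive, Σ m c ΔT = 0:
853.2×0.235×(T − 332.6) + 1255×1.97×(T − 42.15) = 0
2672.9 T = 170897
T ≈ 63.94 °C

T_f ≈ 63.9 °C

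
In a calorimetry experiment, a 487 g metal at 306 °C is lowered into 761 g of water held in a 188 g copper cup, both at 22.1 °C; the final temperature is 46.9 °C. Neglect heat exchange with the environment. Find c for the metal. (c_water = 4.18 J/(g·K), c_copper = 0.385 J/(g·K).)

c ≈ 0.639 J/(g·K)

Energy conservation, ΣQ = 0:
487·c·(46.9 − 306) + 761·4.18·(46.9 − 22.1) + 188·0.385·(46.9 − 22.1) = 0
-126182 c = -80683
c = -80683/-126182 ≈ 0.6394 J/(g·K)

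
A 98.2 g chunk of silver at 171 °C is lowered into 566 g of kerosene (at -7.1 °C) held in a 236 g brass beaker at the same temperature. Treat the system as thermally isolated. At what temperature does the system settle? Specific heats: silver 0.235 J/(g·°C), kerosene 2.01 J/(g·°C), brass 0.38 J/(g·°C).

T_f ≈ -3.8 °C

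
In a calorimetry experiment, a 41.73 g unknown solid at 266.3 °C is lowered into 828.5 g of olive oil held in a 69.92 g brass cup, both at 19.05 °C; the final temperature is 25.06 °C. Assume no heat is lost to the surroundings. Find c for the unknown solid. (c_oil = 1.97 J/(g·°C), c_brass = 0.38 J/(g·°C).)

c ≈ 0.99 J/(g·°C)

Heat gained plus heat lost sum to zero:
41.73×c×(25.06 − 266.3) + 828.5×1.97×(25.06 − 19.05) + 69.92×0.38×(25.06 − 19.05) = 0
-10067 c = -9968.9
c = -9968.9/-10067 ≈ 0.9903 J/(g·°C)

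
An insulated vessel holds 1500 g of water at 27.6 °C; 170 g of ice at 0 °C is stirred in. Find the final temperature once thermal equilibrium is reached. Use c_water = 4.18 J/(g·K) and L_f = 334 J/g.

T_f ≈ 16.7 °C

Setting the total heat transfer to zero:
melt ice: 170×334 = 56780; warm the meltwater: 710.6 T; water: 6270(T − 27.6)
6980.6 T = 173052 − 56780 = 116272
T ≈ 16.66 °C — above 0 °C, consistent with complete melting.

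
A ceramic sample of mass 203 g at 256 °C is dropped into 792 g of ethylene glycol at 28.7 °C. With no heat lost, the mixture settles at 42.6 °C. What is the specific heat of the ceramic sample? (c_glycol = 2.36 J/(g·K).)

c ≈ 0.6 J/(g·K)

Taking heat into each body as positive, Σ m c ΔT = 0:
203·c·(42.6 − 256) + 792·2.36·(42.6 − 28.7) = 0
-43320 c = -25981
c = -25981/-43320 ≈ 0.5997 J/(g·K)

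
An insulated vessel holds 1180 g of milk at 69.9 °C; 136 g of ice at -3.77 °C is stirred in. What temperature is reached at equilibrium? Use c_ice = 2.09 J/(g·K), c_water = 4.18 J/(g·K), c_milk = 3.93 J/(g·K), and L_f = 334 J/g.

Net heat exchanged in the isolated system is zero:
ice -3.77→0 °C: 136×2.09×3.77 = 1071.6; latent heat to melt: 136×334 = 45424; warm the meltwater: 568.48 T; milk cools: 1180×3.93×(T − 69.9) = 4637.4(T − 69.9)
5205.9 T = 324154 − 46496 = 277659
T ≈ 53.34 °C (positive, so assuming full melt was valid).

T_f ≈ 53.3 °C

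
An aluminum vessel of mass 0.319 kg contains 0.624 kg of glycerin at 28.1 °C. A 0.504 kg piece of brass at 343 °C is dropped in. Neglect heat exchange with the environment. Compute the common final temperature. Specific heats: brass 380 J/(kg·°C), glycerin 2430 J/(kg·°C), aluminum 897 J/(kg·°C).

T_f ≈ 58.3 °C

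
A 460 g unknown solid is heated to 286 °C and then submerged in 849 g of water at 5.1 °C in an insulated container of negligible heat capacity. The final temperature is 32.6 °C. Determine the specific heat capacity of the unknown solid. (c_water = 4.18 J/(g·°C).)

Heat gained plus heat lost sum to zero:
460×c×(32.6 − 286) + 849×4.18×(32.6 − 5.1) = 0
-116564 c = -97593
c = -97593/-116564 ≈ 0.8372 J/(g·°C)

c ≈ 0.837 J/(g·°C)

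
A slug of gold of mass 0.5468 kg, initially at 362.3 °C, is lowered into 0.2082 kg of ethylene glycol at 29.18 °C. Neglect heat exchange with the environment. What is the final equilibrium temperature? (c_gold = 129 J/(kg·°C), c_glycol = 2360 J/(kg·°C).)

T_f ≈ 71.0 °C

Net heat exchanged in the isolated system is zero:
0.5468·129·(T − 362.3) + 0.2082·2360·(T − 29.18) = 0
70.54(T − 362.3) + 491.35(T − 29.18) = 0
(70.54 + 491.35) T = 70.54·362.3 + 491.35·29.18
T = 39893/561.89 ≈ 71.00 °C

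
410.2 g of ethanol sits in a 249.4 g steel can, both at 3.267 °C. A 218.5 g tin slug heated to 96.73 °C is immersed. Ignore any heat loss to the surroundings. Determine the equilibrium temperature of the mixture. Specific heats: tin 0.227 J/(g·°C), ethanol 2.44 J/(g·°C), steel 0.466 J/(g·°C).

With ΣQ=0 the equilibrium temperature is the m·c-weighted mean:
T_f = (49.6*96.73 + 1000.9*3.267 + 116.22*3.267) / (49.6 + 1000.9 + 116.22)
    = 8447.4 / 1166.7 ≈ 7.24 °C

T_f ≈ 7.2 °C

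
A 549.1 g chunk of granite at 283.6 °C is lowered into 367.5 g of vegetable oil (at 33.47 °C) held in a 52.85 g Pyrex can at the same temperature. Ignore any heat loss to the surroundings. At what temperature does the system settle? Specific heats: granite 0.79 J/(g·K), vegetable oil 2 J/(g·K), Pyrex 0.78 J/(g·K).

T_f ≈ 123.1 °C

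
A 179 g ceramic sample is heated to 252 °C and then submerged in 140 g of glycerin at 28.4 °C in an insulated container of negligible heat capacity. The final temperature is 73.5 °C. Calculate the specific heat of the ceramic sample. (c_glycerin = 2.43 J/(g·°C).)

Net heat exchanged in the isolated system is zero:
179·c·(73.5 − 252) + 140·2.43·(73.5 − 28.4) = 0
-31952 c = -15343
c = -15343/-31952 ≈ 0.4802 J/(g·°C)

c ≈ 0.48 J/(g·°C)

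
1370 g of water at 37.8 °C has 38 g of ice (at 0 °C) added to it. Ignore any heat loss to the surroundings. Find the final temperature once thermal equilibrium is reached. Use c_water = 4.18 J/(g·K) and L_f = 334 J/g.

T_f ≈ 34.6 °C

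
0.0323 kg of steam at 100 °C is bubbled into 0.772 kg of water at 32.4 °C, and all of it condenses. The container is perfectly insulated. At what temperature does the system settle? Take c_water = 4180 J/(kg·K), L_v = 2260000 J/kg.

T_f ≈ 56.8 °C

Taking heat into each body as positive, Σ m c ΔT = 0:
latent heat released on condensation: 0.0323·2260000 = 72998
  condensate cools 100→T: 0.0323·4180·(T − 100) = 135.01(T − 100)
  water warms: 0.772·4180·(T − 32.4) = 3227(T − 32.4)
3362 T = 72998 + 13501 + 104554 = 191053
T ≈ 56.83 °C — below 100 °C, confirming all the steam condensed.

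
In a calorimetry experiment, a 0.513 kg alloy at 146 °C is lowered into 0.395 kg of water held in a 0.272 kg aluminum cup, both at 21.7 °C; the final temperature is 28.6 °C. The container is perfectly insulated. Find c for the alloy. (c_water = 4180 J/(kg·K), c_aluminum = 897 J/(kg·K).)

c ≈ 217 J/(kg·K)

Conservation of energy gives ΣQ = 0:
0.513×c×(28.6 − 146) + 0.395×4180×(28.6 − 21.7) + 0.272×897×(28.6 − 21.7) = 0
-60.23 c = -13076
c = -13076/-60.23 ≈ 217.1 J/(kg·K)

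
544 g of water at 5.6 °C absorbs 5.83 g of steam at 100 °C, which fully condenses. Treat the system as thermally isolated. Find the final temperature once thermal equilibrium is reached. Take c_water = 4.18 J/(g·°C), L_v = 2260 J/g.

T_f ≈ 12.3 °C

Conservation of energy gives ΣQ = 0:
steam→water at 100 °C releases m L_v = 5.83×2260 = 13176; condensate cools 100→T: 5.83×4.18×(T − 100) = 24.37(T − 100); water warms: 544×4.18×(T − 5.6) = 2273.9(T − 5.6)
2298.3 T = 13176 + 2436.9 + 12734 = 28347
T ≈ 12.33 °C, under the boiling point, so the assumption holds.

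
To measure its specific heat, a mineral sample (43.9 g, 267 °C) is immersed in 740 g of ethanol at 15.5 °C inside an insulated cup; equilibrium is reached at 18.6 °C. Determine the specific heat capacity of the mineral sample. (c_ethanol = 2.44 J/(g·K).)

c ≈ 0.513 J/(g·K)

m_s c (T_s − T_f) = m_ethanol c_ethanol (T_f − T_0):
43.9·c·(267 − 18.6) = 740·2.44·(18.6 − 15.5)
10905 c = 5597.4  ⇒  c ≈ 0.5133 J/(g·K)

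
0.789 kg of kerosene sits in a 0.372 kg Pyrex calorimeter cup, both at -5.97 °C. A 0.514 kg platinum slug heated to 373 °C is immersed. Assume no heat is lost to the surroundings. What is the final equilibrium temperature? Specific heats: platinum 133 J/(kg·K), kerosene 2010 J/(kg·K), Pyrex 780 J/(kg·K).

T_f ≈ 7.4 °C

Let T be the final temperature. ΣQ_i = 0:
0.514·133·(T − 373) + 0.789·2010·(T − (-5.97)) + 0.372·780·(T − (-5.97)) = 0
(68.36 + 1585.9 + 290.16) T = 68.36·373 + 1585.9·(-5.97) + 290.16·(-5.97)
T ≈ 7.35 °C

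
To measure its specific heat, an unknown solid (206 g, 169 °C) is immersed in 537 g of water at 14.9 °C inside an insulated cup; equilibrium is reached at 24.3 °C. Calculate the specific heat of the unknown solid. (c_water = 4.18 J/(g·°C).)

c ≈ 0.708 J/(g·°C)

m_s c (T_s − T_f) = m_water c_water (T_f − T_0):
206·c·(169 − 24.3) = 537·4.18·(24.3 − 14.9)
29808 c = 21100  ⇒  c ≈ 0.7079 J/(g·°C)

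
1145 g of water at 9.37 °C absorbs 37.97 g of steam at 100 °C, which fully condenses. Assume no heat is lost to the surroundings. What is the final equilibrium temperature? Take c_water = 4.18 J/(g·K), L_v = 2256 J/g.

T_f ≈ 29.6 °C

Taking heat into each body as positive, Σ m c ΔT = 0:
latent heat released on condensation: 37.97×2256 = 85660; condensed water 100 °C→T: 158.71(T − 100); water warms: 1145×4.18×(T − 9.37) = 4786.1(T − 9.37)
4944.8 T = 85660 + 15871 + 44846 = 146378
T ≈ 29.60 °C, under the boiling point, so the assumption holds.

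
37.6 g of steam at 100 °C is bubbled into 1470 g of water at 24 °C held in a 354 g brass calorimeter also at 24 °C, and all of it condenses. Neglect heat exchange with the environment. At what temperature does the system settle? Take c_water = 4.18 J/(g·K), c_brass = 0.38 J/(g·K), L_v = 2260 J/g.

T_f ≈ 39.1 °C

Conservation of energy gives ΣQ = 0:
latent heat released on condensation: 37.6×2260 = 84976
  condensed water 100 °C→T: 157.17(T − 100)
  water warms: 1470×4.18×(T − 24) = 6144.6(T − 24)
  brass cup: 354×0.38×(T − 24) = 134.52(T − 24)
6436.3 T = 84976 + 15717 + 150699 = 251392
T ≈ 39.06 °C (< 100 °C, so full condensation is consistent).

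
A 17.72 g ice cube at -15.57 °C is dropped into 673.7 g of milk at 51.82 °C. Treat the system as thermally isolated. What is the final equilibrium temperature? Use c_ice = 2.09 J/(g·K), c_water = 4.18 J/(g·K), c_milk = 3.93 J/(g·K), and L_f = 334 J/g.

Sum of m c ΔT and latent-heat terms is zero:
warm ice to 0 °C: 17.72×2.09×(0 − (-15.57)) = 576.63; latent heat to melt: 17.72×334 = 5918.5; meltwater 0→T: 17.72×4.18×T = 74.07 T; milk cools: 673.7×3.93×(T − 51.82) = 2647.6(T − 51.82)
2721.7 T = 137201 − 6495.1 = 130706
T ≈ 48.02 °C (positive, so assuming full melt was valid).

T_f ≈ 48.0 °C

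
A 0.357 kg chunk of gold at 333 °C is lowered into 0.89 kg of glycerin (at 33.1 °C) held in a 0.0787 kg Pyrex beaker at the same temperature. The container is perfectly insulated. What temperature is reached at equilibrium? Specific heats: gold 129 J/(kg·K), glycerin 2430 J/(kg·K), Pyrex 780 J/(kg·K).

T_f is the heat-capacity-weighted average of the initial temperatures:
T_f = (46.05*333 + 2162.7*33.1 + 61.39*33.1) / (46.05 + 2162.7 + 61.39)
    = 88953 / 2270.1 ≈ 39.18 °C

T_f ≈ 39.2 °C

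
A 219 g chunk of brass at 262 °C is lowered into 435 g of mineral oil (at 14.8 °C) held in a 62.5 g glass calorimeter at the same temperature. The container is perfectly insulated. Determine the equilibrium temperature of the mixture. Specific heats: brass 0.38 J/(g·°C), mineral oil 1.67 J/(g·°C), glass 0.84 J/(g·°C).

T_f ≈ 38.7 °C

Conservation of energy gives ΣQ = 0:
219×0.38×(T − 262) + 435×1.67×(T − 14.8) + 62.5×0.84×(T − 14.8) = 0
83.22(T − 262) + 726.45(T − 14.8) + 52.5(T − 14.8) = 0
(83.22 + 726.45 + 52.5) T = 83.22×262 + 726.45×14.8 + 52.5×14.8
T = 33332 / 862.17 = 38.7 °C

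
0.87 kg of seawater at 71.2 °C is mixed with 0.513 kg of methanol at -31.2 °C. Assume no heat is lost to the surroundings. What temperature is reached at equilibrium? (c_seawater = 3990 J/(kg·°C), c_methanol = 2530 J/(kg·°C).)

Net heat exchanged in the isolated system is zero:
0.87×3990×(T − 71.2) + 0.513×2530×(T − (-31.2)) = 0
3471.3(T − 71.2) + 1297.9(T − (-31.2)) = 0
4769.2 T = 206662
T ≈ 43.33 °C

T_f ≈ 43.3 °C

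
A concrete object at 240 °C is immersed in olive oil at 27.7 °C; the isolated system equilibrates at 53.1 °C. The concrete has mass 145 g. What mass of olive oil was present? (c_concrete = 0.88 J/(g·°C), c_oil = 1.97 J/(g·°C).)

m ≈ 477 g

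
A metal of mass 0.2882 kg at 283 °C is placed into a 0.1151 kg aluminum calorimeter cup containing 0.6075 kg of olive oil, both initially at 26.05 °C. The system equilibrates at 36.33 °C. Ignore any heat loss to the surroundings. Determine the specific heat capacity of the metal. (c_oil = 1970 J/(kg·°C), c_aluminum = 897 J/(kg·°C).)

c ≈ 188 J/(kg·°C)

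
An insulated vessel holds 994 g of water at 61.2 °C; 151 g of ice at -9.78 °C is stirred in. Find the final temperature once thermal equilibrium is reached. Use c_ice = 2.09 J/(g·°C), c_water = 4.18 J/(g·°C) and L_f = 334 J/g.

Let T be the final temperature. ΣQ_i = 0:
warm ice to 0 °C: 151·2.09·(0 − (-9.78)) = 3086.5
  fusion: m_ice L_f = 151·334 = 50434
  warm the meltwater: 631.18 T
  water cools: 994·4.18·(T − 61.2) = 4154.9(T − 61.2)
4786.1 T = 254281 − 53520 = 200761
T ≈ 41.95 °C (positive, so assuming full melt was valid).

T_f ≈ 41.9 °C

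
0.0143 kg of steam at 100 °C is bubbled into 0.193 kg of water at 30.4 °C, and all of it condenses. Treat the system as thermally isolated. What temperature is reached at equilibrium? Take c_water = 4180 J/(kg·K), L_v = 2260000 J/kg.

T_f ≈ 72.5 °C

Sum of m c ΔT and latent-heat terms is zero:
latent heat released on condensation: 0.0143·2260000 = 32318; condensate cools 100→T: 0.0143·4180·(T − 100) = 59.77(T − 100); original water: 806.74(T − 30.4)
866.51 T = 32318 + 5977.4 + 24525 = 62820
T ≈ 72.50 °C, under the boiling point, so the assumption holds.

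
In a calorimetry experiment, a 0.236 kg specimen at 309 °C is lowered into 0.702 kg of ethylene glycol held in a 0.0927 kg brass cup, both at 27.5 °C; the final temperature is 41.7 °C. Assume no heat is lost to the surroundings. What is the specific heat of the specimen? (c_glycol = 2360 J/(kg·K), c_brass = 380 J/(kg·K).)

Taking heat into each body as positive, Σ m c ΔT = 0:
0.236·c·(41.7 − 309) + 0.702·2360·(41.7 − 27.5) + 0.0927·380·(41.7 − 27.5) = 0
-63.08 c = -24026
c = -24026/-63.08 ≈ 380.9 J/(kg·K)

c ≈ 381 J/(kg·K)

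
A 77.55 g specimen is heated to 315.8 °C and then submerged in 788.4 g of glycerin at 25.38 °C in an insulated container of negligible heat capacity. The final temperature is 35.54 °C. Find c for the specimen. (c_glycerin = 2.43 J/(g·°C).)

m_s c (T_s − T_f) = m_glycerin c_glycerin (T_f − T_0):
77.55·c·(315.8 − 35.54) = 788.4·2.43·(35.54 − 25.38)
21734 c = 19465  ⇒  c ≈ 0.8956 J/(g·°C)

c ≈ 0.896 J/(g·°C)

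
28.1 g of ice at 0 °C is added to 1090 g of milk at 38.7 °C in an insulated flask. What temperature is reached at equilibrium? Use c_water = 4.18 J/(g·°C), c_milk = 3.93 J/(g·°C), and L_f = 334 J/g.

T_f ≈ 35.5 °C

Sum of m c ΔT and latent-heat terms is zero:
fusion: m_ice L_f = 28.1×334 = 9385.4; meltwater 0→T: 28.1×4.18×T = 117.46 T; milk: 4283.7(T − 38.7)
4401.2 T = 165779 − 9385.4 = 156394
T ≈ 35.53 °C (positive, so assuming full melt was valid).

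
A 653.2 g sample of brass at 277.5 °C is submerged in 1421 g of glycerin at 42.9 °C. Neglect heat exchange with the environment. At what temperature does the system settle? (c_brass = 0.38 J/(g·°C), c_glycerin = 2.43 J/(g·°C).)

T_f is the heat-capacity-weighted average of the initial temperatures:
T_f = (248.22×277.5 + 3453×42.9) / (248.22 + 3453)
    = 217015 / 3701.2 ≈ 58.63 °C

T_f ≈ 58.6 °C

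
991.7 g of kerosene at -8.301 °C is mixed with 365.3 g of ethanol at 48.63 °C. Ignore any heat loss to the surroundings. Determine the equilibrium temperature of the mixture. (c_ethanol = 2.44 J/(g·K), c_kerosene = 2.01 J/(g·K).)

T_f ≈ 9.3 °C

Heat lost by the ethanol equals heat gained by the kerosene:
365.3×2.44×(48.63 − T) = 991.7×2.01×(T − (-8.301))
891.33(48.63 − T) = 1993.3(T − (-8.301))
2884.6 T = 26799  ⇒  T ≈ 9.29 °C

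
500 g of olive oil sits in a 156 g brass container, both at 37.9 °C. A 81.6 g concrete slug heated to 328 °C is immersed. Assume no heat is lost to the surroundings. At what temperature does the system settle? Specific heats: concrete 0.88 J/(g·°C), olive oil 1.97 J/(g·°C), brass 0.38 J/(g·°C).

T_f ≈ 56.6 °C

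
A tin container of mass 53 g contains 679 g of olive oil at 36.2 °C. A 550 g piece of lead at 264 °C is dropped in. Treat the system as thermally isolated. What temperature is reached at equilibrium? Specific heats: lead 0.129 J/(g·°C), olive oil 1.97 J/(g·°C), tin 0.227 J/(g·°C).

T_f ≈ 47.6 °C

T_f is the heat-capacity-weighted average of the initial temperatures:
T_f = (70.95×264 + 1337.6×36.2 + 12.03×36.2) / (70.95 + 1337.6 + 12.03)
    = 67589 / 1420.6 ≈ 47.58 °C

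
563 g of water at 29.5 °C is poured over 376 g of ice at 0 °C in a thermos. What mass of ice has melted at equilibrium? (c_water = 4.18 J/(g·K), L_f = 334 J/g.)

m_melted ≈ 208 g

Cooling the water to 0 °C releases 563·4.18·29.5 = 69424 J.
Melting all 376 g of ice would need 376·334 = 125584 J.
69424 J < 125584 J, so only part of the ice melts and the system sits at 0 °C.
m_melt = 69424 / L_f = 207.9 g.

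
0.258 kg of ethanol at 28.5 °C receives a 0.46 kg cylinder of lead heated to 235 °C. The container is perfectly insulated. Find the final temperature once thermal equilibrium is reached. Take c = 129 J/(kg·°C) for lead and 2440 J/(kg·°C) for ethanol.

Let T be the final temperature. ΣQ_i = 0:
0.46·129·(T − 235) + 0.258·2440·(T − 28.5) = 0
688.86 T = 31886
T = 31886 / 688.86 = 46.3 °C

T_f ≈ 46.3 °C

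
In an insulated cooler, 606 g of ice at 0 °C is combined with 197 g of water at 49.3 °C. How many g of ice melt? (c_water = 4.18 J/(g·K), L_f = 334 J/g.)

Cooling the water to 0 °C releases 197·4.18·49.3 = 40597 J.
Fully melting the ice requires m_ice L_f = 606·334 = 202404 J.
That's not enough to melt it all — equilibrium is at 0 °C with ice remaining.
m_melt = 40597 / L_f = 121.5 g.

m_melted ≈ 122 g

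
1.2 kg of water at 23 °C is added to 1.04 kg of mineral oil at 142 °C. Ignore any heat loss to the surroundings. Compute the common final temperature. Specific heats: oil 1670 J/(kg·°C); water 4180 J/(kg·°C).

T_f ≈ 53.6 °C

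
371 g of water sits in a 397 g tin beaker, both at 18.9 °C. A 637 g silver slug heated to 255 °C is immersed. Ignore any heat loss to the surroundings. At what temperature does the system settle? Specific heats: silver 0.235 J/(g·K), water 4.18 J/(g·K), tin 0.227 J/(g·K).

T_f is the heat-capacity-weighted average of the initial temperatures:
T_f = (149.69·255 + 1550.8·18.9 + 90.12·18.9) / (149.69 + 1550.8 + 90.12)
    = 69185 / 1790.6 ≈ 38.64 °C

T_f ≈ 38.6 °C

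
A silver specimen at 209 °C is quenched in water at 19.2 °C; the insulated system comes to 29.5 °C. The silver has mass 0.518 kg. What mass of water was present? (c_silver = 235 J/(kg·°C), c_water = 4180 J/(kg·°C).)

m ≈ 0.508 kg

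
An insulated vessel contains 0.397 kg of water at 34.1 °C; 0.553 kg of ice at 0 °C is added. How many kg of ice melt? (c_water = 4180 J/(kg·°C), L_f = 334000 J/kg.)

m_melted ≈ 0.169 kg

Cooling the water to 0 °C releases 0.397·4180·34.1 = 56588 J.
To melt every bit of ice: 0.553·334000 = 184702 J.
That's not enough to melt it all — equilibrium is at 0 °C with ice remaining.
Mass melted = 56588/334000 ≈ 0.1694 kg.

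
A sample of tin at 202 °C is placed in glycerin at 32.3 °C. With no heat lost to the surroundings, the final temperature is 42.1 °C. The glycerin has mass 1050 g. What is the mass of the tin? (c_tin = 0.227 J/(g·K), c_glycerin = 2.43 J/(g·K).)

m ≈ 689 g

Taking heat into each body as positive, Σ m c ΔT = 0:
m·0.227·(42.1 − 202) + 1050·2.43·(42.1 − 32.3) = 0
-36.3 m = -25005
m = -25005/-36.3 ≈ 688.9 g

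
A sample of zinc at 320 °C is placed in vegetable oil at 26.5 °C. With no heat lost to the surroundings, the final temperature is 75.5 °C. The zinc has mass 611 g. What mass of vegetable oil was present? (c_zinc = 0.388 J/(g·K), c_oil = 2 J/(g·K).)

|Q_zinc| = |Q_oil|:
611·0.388·(320 − 75.5) = m·2·(75.5 − 26.5)
98 m = 57963  ⇒  m ≈ 591.5 g

m ≈ 591 g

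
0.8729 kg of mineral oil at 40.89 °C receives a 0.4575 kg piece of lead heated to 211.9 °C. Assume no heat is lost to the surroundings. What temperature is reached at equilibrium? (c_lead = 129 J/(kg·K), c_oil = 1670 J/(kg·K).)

T_f ≈ 47.5 °C

|Q_lead| = |Q_oil|:
0.4575*129*(211.9 − T) = 0.8729*1670*(T − 40.89)
59.02(211.9 − T) = 1457.7(T − 40.89)
1516.8 T = 72113  ⇒  T ≈ 47.54 °C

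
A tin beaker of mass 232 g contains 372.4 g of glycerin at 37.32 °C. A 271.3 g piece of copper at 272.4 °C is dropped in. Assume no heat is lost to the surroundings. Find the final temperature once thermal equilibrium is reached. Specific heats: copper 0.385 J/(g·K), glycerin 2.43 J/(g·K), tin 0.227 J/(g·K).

T_f ≈ 60.4 °C

Taking heat into each body as positive, Σ m c ΔT = 0:
271.3×0.385×(T − 272.4) + 372.4×2.43×(T − 37.32) + 232×0.227×(T − 37.32) = 0
1062 T = 64190
T = 64190/1062 ≈ 60.44 °C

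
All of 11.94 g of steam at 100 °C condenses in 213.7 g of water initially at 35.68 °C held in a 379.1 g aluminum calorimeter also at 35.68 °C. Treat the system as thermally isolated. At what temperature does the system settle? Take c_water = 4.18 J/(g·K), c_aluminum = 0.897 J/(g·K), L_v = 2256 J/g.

T_f ≈ 59.2 °C

Taking heat into each body as positive, Σ m c ΔT = 0:
condense steam: −11.94×2256 = −26937; condensate cools 100→T: 11.94×4.18×(T − 100) = 49.91(T − 100); water warms: 213.7×4.18×(T − 35.68) = 893.27(T − 35.68); aluminum cup: 379.1×0.897×(T − 35.68) = 340.05(T − 35.68)
1283.2 T = 26937 + 4990.9 + 44005 = 75932
T ≈ 59.17 °C (< 100 °C, so full condensation is consistent).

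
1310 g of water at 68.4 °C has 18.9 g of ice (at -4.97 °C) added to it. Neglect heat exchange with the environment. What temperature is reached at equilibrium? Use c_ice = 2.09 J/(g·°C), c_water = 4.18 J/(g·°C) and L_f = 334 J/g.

T_f ≈ 66.3 °C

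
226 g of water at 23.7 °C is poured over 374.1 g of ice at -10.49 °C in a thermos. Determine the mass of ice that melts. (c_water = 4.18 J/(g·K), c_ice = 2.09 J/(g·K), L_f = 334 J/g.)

m_melted ≈ 42.5 g

Cooling the water to 0 °C releases 226×4.18×23.7 = 22389 J.
Of that, 374.1×2.09×10.49 = 8201.8 J goes to bring the ice to 0 °C, leaving 14187 J.
Fully melting the ice requires m_ice L_f = 374.1×334 = 124949 J.
14187 J < 124949 J, so only part of the ice melts and the system sits at 0 °C.
Mass melted = 14187/334 ≈ 42.48 g.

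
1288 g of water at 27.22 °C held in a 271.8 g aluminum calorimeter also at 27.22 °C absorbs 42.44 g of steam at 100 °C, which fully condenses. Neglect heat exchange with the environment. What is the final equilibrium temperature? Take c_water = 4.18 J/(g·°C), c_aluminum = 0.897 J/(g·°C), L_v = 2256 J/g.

T_f ≈ 45.9 °C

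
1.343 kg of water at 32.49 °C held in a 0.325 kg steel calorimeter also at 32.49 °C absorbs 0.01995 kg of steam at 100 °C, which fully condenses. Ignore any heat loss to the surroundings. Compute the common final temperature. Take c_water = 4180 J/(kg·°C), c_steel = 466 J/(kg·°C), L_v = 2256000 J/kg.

T_f ≈ 41.1 °C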